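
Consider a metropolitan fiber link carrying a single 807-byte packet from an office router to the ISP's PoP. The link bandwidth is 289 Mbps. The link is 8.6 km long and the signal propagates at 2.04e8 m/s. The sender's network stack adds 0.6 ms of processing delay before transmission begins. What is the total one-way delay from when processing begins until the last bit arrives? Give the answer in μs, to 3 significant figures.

L = 807 × 8 = 6456 bits.
Transmission delay = L/R = 6456 / 289000000 = 22.3391 μs.
Propagation delay = d/s = 8600 m / 204000000 m/s = 42.1569 μs.
Plus processing delay 0.6 ms = 600 μs.
Total = 664 μs.

664 μs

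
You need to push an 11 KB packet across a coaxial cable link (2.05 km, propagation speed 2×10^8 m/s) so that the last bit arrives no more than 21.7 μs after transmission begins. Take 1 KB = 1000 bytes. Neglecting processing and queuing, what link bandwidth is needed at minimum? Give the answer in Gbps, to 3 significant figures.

7.69 Gbps

L = 88000 bits.
Propagation delay = 2050 / 200000000 = 10.25 μs.
Transmission budget = 21.7 − 10.25 = 11.45 μs.
R ≥ L / t_tx = 88000 bits / 1.145e-05 s = 7.69 Gbps.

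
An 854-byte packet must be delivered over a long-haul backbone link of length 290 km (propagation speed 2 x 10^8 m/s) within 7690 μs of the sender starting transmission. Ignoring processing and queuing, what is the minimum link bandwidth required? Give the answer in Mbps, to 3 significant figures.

1.09 Mbps

L = 6832 bits.
Propagation delay = 290000 / 200000000 = 1450 μs.
Transmission budget = 7690 − 1450 = 6240 μs.
R ≥ L / t_tx = 6832 bits / 0.00624 s = 1.09 Mbps.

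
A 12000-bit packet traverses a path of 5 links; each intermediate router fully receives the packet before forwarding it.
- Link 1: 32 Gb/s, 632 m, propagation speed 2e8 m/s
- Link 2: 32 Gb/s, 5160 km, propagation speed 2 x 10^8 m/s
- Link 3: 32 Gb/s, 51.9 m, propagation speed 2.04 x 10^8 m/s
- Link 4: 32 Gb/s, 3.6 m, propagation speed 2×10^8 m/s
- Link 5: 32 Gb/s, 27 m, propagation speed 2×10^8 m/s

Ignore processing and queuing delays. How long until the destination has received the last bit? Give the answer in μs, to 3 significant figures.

25800 μs

Transmission delay per hop = L/R = 12000/32000000000 = 0.375 μs; 5 hops → 1.875 μs.
Propagation delays (d/s per hop): 3.16, 25800, 0.254412, 0.018, 0.135 μs; sum = 25803.6 μs.
End-to-end = 25800 μs.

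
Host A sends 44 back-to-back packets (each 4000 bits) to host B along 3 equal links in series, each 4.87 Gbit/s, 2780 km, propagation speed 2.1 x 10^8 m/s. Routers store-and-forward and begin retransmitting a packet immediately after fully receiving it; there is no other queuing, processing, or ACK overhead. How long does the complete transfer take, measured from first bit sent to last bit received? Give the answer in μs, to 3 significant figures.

Per-hop transmission t_tx = L/R = 4000/4870000000 = 0.821355 μs.
Per-hop propagation t_prop = 2780000/210000000 = 13238.1 μs.
Pipeline fill: first packet needs 3·t_tx to clear all hops; remaining 43 packets each add one t_tx.
Total = (3+44-1)·t_tx + 3·t_prop = 46·0.821355 + 3·13238.1 = 39800 μs.

39800 μs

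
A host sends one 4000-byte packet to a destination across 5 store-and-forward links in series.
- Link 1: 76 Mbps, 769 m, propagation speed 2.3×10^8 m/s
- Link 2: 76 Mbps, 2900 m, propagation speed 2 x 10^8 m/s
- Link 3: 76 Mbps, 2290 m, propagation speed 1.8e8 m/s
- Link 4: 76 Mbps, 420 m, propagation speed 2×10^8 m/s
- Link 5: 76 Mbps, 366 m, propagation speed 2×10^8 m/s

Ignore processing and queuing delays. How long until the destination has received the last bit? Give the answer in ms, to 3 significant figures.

L = 4000 × 8 = 32000 bits.
Transmission delay per hop = L/R = 32000/76000000 = 0.421053 ms; 5 hops → 2.10526 ms.
Propagation delays (d/s per hop): 0.00334348, 0.0145, 0.0127222, 0.0021, 0.00183 ms; sum = 0.0344957 ms.
End-to-end = 2.14 ms.

2.14 ms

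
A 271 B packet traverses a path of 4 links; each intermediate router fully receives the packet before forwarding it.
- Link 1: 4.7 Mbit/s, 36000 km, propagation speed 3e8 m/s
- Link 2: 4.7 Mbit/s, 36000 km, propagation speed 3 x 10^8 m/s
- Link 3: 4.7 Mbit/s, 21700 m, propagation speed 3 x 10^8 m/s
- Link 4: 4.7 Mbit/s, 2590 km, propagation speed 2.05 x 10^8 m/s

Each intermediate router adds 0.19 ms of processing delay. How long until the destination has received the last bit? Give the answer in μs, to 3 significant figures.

L = 271 × 8 = 2168 bits.
Transmission delay per hop = L/R = 2168/4700000 = 461.277 μs; 4 hops → 1845.11 μs.
Propagation delays (d/s per hop): 120000, 120000, 72.3333, 12634.1 μs; sum = 252706 μs.
Processing at 3 router(s): 3 × 0.19 ms = 570 μs.
End-to-end = 255000 μs.

255000 μs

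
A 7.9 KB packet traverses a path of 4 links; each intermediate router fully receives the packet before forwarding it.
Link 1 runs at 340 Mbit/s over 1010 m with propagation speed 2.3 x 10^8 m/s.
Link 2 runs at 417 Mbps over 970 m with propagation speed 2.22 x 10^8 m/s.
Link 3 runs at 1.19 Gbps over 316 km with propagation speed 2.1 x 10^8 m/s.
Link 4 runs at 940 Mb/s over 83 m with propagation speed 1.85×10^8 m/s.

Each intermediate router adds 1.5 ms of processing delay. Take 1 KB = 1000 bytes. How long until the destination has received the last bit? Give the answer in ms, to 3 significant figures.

6.47 ms

L = 63200 bits.
Transmission delays (L/R per hop): 0.185882, 0.151559, 0.0531092, 0.067234 ms; sum = 0.457784 ms.
Propagation delays (d/s per hop): 0.0043913, 0.00436937, 1.50476, 0.000448649 ms; sum = 1.51397 ms.
Processing at 3 router(s): 3 × 1.5 ms = 4.5 ms.
End-to-end = 6.47 ms.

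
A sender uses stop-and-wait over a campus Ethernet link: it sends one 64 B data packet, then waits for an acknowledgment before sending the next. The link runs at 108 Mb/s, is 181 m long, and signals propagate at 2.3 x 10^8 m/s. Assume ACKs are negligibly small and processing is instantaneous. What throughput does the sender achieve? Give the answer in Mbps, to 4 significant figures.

t_tx = L/R = 512/108000000 = 4.74074e-06 s.
t_prop = 181/2.3e+08 = 7.86957e-07 s; RTT = 1.57391e-06 s.
Cycle = t_tx + RTT = 6.31465e-06 s.
Throughput = L / cycle = 512 / 6.31465e-06 = 81.08 Mbps.

81.08 Mbps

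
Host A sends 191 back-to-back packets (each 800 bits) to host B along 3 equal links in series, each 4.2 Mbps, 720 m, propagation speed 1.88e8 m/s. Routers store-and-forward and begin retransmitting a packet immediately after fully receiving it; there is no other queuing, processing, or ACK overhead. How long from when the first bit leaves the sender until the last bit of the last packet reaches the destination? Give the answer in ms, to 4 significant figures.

36.77 ms

Per-hop transmission t_tx = L/R = 800/4200000 = 0.190476 ms.
Per-hop propagation t_prop = 720/188000000 = 0.00382979 ms.
Pipeline fill: first packet needs 3·t_tx to clear all hops; remaining 190 packets each add one t_tx.
Total = (3+191-1)·t_tx + 3·t_prop = 193·0.190476 + 3·0.00382979 = 36.77 ms.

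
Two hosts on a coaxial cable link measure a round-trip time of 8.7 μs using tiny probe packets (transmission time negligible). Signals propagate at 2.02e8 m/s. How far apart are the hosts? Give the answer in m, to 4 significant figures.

878.7 m

One-way propagation = RTT/2 = 4.35 μs.
d = s × t = 202000000 × 4.35e-06 = 878.7 m.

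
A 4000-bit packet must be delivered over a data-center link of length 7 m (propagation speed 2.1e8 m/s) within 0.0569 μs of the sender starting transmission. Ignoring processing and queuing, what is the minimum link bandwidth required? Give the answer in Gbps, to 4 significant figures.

Propagation delay = 7 / 210000000 = 0.0333333 μs.
Transmission budget = 0.0569 − 0.0333333 = 0.0235667 μs.
R ≥ L / t_tx = 4000 bits / 2.35667e-08 s = 169.7 Gbps.

169.7 Gbps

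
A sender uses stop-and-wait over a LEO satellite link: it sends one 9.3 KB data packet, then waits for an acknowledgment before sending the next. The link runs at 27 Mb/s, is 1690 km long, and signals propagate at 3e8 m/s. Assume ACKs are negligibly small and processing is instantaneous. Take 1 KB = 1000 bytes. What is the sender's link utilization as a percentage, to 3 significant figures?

19.7 %

t_tx = L/R = 74400/27000000 = 0.00275556 s.
t_prop = 1690000/300000000 = 0.00563333 s; RTT = 0.0112667 s.
Cycle = t_tx + RTT = 0.0140222 s.
Utilization = t_tx / cycle = 0.00275556/0.0140222 = 19.7 %.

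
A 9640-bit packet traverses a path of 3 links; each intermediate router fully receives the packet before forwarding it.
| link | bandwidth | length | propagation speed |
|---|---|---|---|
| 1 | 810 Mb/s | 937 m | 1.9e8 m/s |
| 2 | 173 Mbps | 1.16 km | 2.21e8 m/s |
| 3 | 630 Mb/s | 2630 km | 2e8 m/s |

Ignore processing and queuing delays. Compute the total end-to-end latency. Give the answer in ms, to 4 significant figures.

Transmission delays (L/R per hop): 0.0119012, 0.0557225, 0.0153016 ms; sum = 0.0829254 ms.
Propagation delays (d/s per hop): 0.00493158, 0.00524887, 13.15 ms; sum = 13.1602 ms.
End-to-end = 13.24 ms.

13.24 ms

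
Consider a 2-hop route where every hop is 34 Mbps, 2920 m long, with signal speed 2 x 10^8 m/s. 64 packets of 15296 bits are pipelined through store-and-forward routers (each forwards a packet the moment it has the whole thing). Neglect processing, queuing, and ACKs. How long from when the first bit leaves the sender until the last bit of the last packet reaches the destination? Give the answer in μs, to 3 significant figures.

Per-hop transmission t_tx = L/R = 15296/34000000 = 449.882 μs.
Per-hop propagation t_prop = 2920/200000000 = 14.6 μs.
Pipeline fill: first packet needs 2·t_tx to clear all hops; remaining 63 packets each add one t_tx.
Total = (2+64-1)·t_tx + 2·t_prop = 65·449.882 + 2·14.6 = 29300 μs.

29300 μs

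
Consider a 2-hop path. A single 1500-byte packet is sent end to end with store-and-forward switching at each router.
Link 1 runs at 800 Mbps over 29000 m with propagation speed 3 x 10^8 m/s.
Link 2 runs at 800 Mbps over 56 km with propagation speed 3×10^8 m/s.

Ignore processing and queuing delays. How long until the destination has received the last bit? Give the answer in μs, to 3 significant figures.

313 μs

L = 1500 × 8 = 12000 bits.
Transmission delay per hop = L/R = 12000/800000000 = 15 μs; 2 hops → 30 μs.
Propagation delays (d/s per hop): 96.6667, 186.667 μs; sum = 283.333 μs.
End-to-end = 313 μs.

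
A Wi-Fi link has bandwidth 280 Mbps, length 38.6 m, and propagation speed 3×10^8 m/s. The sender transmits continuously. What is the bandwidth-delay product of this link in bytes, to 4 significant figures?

4.503 bytes

Propagation delay = 38.6 / 300000000 = 1.28667e-07 s.
BDP = R × t_prop = 280000000 × 1.28667e-07 = 36.0267 bits.
In bytes: 36.0267/8 = 4.503 bytes.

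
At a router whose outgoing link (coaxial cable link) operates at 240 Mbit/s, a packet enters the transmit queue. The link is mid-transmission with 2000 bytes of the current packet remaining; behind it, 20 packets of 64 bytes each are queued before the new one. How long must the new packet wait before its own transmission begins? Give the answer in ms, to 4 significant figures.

0.1093 ms

Each queued packet: L/R = 512/240000000 = 0.00213333 ms.
20 queued → 0.0426667 ms.
Plus remaining 16000 bits of current packet: 0.0666667 ms.
Queuing delay = 0.1093 ms.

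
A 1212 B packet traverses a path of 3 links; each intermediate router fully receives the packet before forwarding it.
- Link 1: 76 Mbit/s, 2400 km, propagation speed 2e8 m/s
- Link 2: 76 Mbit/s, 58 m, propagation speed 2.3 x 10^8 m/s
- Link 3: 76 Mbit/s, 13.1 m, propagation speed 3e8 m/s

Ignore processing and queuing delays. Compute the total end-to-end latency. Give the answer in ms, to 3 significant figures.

L = 1212 × 8 = 9696 bits.
Transmission delay per hop = L/R = 9696/76000000 = 0.127579 ms; 3 hops → 0.382737 ms.
Propagation delays (d/s per hop): 12, 0.000252174, 4.36667e-05 ms; sum = 12.0003 ms.
End-to-end = 12.4 ms.

12.4 ms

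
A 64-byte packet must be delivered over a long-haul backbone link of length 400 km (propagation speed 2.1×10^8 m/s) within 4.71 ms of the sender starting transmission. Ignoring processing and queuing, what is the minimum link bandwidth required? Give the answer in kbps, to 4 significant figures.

L = 512 bits.
Propagation delay = 400000 / 210000000 = 1.90476 ms.
Transmission budget = 4.71 − 1.90476 = 2.80524 ms.
R ≥ L / t_tx = 512 bits / 0.00280524 s = 182.5 kbps.

182.5 kbps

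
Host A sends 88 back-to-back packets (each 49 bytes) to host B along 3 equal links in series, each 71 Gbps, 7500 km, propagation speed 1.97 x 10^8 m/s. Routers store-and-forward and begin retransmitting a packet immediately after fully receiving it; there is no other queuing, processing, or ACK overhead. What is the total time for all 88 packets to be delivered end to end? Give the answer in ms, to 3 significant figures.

114 ms

Per-hop transmission t_tx = L/R = 392/71000000000 = 5.52113e-06 ms.
Per-hop propagation t_prop = 7500000/197000000 = 38.0711 ms.
Pipeline fill: first packet needs 3·t_tx to clear all hops; remaining 87 packets each add one t_tx.
Total = (3+88-1)·t_tx + 3·t_prop = 90·5.52113e-06 + 3·38.0711 = 114 ms.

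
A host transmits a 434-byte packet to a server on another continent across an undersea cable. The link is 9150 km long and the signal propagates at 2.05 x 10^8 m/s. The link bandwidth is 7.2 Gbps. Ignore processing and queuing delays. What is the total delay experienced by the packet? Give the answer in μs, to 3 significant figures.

L = 434 × 8 = 3472 bits.
Transmission delay = L/R = 3472 / 7200000000 = 0.482222 μs.
Propagation delay = d/s = 9150000 m / 2.05e+08 m/s = 44634.1 μs.
Total = 44600 μs.

44600 μs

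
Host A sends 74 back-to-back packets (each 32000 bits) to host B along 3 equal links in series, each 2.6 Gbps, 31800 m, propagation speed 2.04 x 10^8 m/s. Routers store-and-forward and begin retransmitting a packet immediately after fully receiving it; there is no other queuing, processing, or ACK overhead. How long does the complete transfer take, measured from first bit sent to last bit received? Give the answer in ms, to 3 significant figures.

1.40 ms

Per-hop transmission t_tx = L/R = 32000/2600000000 = 0.0123077 ms.
Per-hop propagation t_prop = 31800/204000000 = 0.155882 ms.
Pipeline fill: first packet needs 3·t_tx to clear all hops; remaining 73 packets each add one t_tx.
Total = (3+74-1)·t_tx + 3·t_prop = 76·0.0123077 + 3·0.155882 = 1.40 ms.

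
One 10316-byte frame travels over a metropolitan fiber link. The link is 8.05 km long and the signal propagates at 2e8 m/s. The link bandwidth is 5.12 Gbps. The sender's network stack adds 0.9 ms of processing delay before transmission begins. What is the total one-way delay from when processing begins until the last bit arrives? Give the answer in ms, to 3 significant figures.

0.956 ms

L = 10316 × 8 = 82528 bits.
Transmission delay = L/R = 82528 / 5120000000 = 0.0161188 ms.
Propagation delay = d/s = 8050 m / 200000000 m/s = 0.04025 ms.
Plus processing delay 0.9 ms = 0.9 ms.
Total = 0.956 ms.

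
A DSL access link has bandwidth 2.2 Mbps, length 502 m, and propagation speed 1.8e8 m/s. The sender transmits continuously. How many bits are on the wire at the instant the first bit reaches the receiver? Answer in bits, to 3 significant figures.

Propagation delay = 502 / 180000000 = 2.78889e-06 s.
BDP = R × t_prop = 2200000 × 2.78889e-06 = 6.13556 bits.

6.14 bits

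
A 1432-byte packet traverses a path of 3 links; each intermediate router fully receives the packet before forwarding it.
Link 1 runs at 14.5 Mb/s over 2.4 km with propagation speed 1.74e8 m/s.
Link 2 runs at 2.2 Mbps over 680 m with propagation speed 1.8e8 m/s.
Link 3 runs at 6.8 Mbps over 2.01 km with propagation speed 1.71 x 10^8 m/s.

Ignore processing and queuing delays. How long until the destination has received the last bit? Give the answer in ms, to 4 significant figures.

7.711 ms

L = 1432 × 8 = 11456 bits.
Transmission delays (L/R per hop): 0.790069, 5.20727, 1.68471 ms; sum = 7.68205 ms.
Propagation delays (d/s per hop): 0.0137931, 0.00377778, 0.0117544 ms; sum = 0.0293253 ms.
End-to-end = 7.711 ms.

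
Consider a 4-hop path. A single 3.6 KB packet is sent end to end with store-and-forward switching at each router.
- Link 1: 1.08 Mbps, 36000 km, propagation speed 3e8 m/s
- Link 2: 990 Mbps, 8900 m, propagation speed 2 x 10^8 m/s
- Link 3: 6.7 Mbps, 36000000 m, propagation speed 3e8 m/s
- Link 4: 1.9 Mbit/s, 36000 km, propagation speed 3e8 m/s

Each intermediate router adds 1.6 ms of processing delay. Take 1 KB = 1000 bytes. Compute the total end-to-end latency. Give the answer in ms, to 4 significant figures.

L = 28800 bits.
Transmission delays (L/R per hop): 26.6667, 0.0290909, 4.29851, 15.1579 ms; sum = 46.1522 ms.
Propagation delays (d/s per hop): 120, 0.0445, 120, 120 ms; sum = 360.045 ms.
Processing at 3 router(s): 3 × 1.6 ms = 4.8 ms.
End-to-end = 411.0 ms.

411.0 ms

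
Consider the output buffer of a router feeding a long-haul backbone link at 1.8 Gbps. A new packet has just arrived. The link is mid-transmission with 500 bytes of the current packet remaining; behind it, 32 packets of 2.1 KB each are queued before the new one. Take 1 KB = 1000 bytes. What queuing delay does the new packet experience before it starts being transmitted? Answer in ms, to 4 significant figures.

0.3009 ms

Each queued packet: L/R = 16800/1800000000 = 0.00933333 ms.
32 queued → 0.298667 ms.
Plus remaining 4000 bits of current packet: 0.00222222 ms.
Queuing delay = 0.3009 ms.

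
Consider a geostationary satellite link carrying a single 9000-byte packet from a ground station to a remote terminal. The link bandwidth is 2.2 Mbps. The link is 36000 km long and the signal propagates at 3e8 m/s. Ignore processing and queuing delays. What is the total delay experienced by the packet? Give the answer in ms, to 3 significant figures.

L = 9000 × 8 = 72000 bits.
Transmission delay = L/R = 72000 / 2200000 = 32.7273 ms.
Propagation delay = d/s = 36000000 m / 300000000 m/s = 120 ms.
Total = 153 ms.

153 ms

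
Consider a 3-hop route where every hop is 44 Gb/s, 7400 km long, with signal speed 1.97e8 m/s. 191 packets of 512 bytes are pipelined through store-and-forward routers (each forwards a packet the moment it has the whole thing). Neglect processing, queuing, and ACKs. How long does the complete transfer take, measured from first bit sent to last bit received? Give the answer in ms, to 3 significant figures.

113 ms

Per-hop transmission t_tx = L/R = 4096/44000000000 = 9.30909e-05 ms.
Per-hop propagation t_prop = 7400000/197000000 = 37.5635 ms.
Pipeline fill: first packet needs 3·t_tx to clear all hops; remaining 190 packets each add one t_tx.
Total = (3+191-1)·t_tx + 3·t_prop = 193·9.30909e-05 + 3·37.5635 = 113 ms.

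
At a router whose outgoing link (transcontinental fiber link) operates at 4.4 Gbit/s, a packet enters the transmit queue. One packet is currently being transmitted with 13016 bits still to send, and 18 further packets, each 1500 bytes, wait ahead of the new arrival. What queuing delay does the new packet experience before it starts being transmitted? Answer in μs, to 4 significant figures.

Each queued packet: L/R = 12000/4400000000 = 2.72727 μs.
18 queued → 49.0909 μs.
Plus remaining 13016 bits of current packet: 2.95818 μs.
Queuing delay = 52.05 μs.

52.05 μs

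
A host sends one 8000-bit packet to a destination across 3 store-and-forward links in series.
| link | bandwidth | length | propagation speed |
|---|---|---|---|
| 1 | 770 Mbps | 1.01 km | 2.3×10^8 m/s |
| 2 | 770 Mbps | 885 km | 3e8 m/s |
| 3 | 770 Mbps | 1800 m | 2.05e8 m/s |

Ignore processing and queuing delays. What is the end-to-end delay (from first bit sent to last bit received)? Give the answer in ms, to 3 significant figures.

2.99 ms

Transmission delay per hop = L/R = 8000/770000000 = 0.0103896 ms; 3 hops → 0.0311688 ms.
Propagation delays (d/s per hop): 0.0043913, 2.95, 0.00878049 ms; sum = 2.96317 ms.
End-to-end = 2.99 ms.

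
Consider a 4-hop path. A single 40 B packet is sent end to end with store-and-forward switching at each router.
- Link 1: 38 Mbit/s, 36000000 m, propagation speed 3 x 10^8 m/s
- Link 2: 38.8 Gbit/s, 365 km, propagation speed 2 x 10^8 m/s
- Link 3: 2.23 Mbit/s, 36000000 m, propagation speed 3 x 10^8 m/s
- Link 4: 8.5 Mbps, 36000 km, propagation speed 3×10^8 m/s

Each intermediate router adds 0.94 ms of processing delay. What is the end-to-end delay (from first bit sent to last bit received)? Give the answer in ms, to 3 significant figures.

365 ms

L = 40 × 8 = 320 bits.
Transmission delays (L/R per hop): 0.00842105, 8.24742e-06, 0.143498, 0.0376471 ms; sum = 0.189574 ms.
Propagation delays (d/s per hop): 120, 1.825, 120, 120 ms; sum = 361.825 ms.
Processing at 3 router(s): 3 × 0.94 ms = 2.82 ms.
End-to-end = 365 ms.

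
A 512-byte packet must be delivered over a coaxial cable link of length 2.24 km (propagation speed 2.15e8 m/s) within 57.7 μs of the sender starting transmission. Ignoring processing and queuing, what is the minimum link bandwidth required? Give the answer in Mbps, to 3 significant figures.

L = 4096 bits.
Propagation delay = 2240 / 215000000 = 10.4186 μs.
Transmission budget = 57.7 − 10.4186 = 47.2814 μs.
R ≥ L / t_tx = 4096 bits / 4.72814e-05 s = 86.6 Mbps.

86.6 Mbps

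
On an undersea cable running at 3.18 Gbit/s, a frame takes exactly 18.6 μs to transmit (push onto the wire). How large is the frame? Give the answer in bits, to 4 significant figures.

L = R × t_tx = 3180000000 b/s × 1.86e-05 s = 59148 bits.

59150 bits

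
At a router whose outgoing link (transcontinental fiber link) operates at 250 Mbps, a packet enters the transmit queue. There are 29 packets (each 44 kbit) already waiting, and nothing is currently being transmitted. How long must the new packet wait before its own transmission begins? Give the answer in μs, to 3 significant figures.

Each queued packet: L/R = 44000/250000000 = 176 μs.
29 queued → 5104 μs.
Queuing delay = 5100 μs.

5100 μs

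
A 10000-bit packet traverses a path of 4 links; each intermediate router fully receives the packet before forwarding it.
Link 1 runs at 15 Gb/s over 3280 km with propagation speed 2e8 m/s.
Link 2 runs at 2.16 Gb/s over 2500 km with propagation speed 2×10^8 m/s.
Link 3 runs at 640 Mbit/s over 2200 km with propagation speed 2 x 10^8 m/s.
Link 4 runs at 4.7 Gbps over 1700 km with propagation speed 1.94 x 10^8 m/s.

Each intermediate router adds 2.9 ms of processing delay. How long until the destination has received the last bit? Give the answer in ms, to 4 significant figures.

57.39 ms

Transmission delays (L/R per hop): 0.000666667, 0.00462963, 0.015625, 0.00212766 ms; sum = 0.023049 ms.
Propagation delays (d/s per hop): 16.4, 12.5, 11, 8.76289 ms; sum = 48.6629 ms.
Processing at 3 router(s): 3 × 2.9 ms = 8.7 ms.
End-to-end = 57.39 ms.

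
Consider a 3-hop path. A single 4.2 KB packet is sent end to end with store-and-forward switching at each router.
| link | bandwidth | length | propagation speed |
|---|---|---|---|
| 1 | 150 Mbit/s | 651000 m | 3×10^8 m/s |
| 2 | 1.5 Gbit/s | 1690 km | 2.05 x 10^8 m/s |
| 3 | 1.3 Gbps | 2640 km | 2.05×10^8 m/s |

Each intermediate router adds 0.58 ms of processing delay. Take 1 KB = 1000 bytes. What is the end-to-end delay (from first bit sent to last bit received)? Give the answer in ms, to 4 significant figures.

24.72 ms

L = 33600 bits.
Transmission delays (L/R per hop): 0.224, 0.0224, 0.0258462 ms; sum = 0.272246 ms.
Propagation delays (d/s per hop): 2.17, 8.2439, 12.878 ms; sum = 23.292 ms.
Processing at 2 router(s): 2 × 0.58 ms = 1.16 ms.
End-to-end = 24.72 ms.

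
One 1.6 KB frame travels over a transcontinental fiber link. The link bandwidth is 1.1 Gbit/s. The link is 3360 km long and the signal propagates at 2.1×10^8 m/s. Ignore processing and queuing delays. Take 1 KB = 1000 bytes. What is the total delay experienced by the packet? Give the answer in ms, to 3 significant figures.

16.0 ms

L = 12800 bits.
Transmission delay = L/R = 12800 / 1100000000 = 0.0116364 ms.
Propagation delay = d/s = 3360000 m / 210000000 m/s = 16 ms.
Total = 16.0 ms.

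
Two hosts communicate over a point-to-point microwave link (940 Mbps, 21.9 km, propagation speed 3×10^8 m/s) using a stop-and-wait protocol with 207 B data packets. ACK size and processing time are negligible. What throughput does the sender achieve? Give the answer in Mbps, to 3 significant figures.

t_tx = L/R = 1656/940000000 = 1.7617e-06 s.
t_prop = 21900/300000000 = 7.3e-05 s; RTT = 0.000146 s.
Cycle = t_tx + RTT = 0.000147762 s.
Throughput = L / cycle = 1656 / 0.000147762 = 11.2 Mbps.

11.2 Mbps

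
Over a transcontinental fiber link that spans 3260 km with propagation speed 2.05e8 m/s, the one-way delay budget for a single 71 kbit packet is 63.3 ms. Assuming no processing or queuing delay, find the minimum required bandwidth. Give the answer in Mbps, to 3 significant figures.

1.50 Mbps

Propagation delay = 3260000 / 2.05e+08 = 15.9024 ms.
Transmission budget = 63.3 − 15.9024 = 47.3976 ms.
R ≥ L / t_tx = 71000 bits / 0.0473976 s = 1.50 Mbps.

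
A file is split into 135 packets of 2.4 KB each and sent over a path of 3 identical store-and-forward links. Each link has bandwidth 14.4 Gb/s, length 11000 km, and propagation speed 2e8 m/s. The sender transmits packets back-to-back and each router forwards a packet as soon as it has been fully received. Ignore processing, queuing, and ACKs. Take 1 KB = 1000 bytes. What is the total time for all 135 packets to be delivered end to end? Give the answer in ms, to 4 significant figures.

Per-hop transmission t_tx = L/R = 19200/14400000000 = 0.00133333 ms.
Per-hop propagation t_prop = 11000000/200000000 = 55 ms.
Pipeline fill: first packet needs 3·t_tx to clear all hops; remaining 134 packets each add one t_tx.
Total = (3+135-1)·t_tx + 3·t_prop = 137·0.00133333 + 3·55 = 165.2 ms.

165.2 ms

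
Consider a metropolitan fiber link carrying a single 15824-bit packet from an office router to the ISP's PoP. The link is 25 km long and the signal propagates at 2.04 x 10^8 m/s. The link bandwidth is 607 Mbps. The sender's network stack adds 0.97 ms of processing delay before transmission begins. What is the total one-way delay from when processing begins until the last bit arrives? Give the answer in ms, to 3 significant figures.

1.12 ms

Transmission delay = L/R = 15824 / 607000000 = 0.0260692 ms.
Propagation delay = d/s = 25000 m / 204000000 m/s = 0.122549 ms.
Plus processing delay 0.97 ms = 0.97 ms.
Total = 1.12 ms.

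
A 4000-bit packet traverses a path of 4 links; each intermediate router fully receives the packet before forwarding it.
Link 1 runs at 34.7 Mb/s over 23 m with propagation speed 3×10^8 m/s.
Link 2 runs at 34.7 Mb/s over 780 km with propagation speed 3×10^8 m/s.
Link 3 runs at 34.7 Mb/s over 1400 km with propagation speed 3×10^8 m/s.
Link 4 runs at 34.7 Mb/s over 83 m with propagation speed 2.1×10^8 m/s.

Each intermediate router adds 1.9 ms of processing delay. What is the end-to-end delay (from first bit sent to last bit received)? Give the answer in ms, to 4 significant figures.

13.43 ms

Transmission delay per hop = L/R = 4000/34700000 = 0.115274 ms; 4 hops → 0.461095 ms.
Propagation delays (d/s per hop): 7.66667e-05, 2.6, 4.66667, 0.000395238 ms; sum = 7.26714 ms.
Processing at 3 router(s): 3 × 1.9 ms = 5.7 ms.
End-to-end = 13.43 ms.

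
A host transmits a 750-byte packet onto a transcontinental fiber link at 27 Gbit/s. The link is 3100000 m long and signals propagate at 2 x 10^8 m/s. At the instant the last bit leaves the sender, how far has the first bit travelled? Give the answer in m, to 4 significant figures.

44.44 m

t_tx = L/R = 6000/27000000000 = 2.22222e-07 s.
Distance = s × t_tx = 200000000 × 2.22222e-07 = 44.44 m.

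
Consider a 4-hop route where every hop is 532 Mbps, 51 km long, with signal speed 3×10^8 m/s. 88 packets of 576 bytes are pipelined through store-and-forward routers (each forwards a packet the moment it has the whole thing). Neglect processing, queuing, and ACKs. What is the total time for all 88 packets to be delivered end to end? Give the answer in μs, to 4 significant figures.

Per-hop transmission t_tx = L/R = 4608/532000000 = 8.66165 μs.
Per-hop propagation t_prop = 51000/300000000 = 170 μs.
Pipeline fill: first packet needs 4·t_tx to clear all hops; remaining 87 packets each add one t_tx.
Total = (4+88-1)·t_tx + 4·t_prop = 91·8.66165 + 4·170 = 1468 μs.

1468 μs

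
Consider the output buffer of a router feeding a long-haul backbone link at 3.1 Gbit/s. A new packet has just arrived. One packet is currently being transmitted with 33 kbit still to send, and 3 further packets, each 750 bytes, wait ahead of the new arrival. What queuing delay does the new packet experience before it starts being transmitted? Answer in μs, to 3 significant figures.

16.5 μs

Each queued packet: L/R = 6000/3100000000 = 1.93548 μs.
3 queued → 5.80645 μs.
Plus remaining 33000 bits of current packet: 10.6452 μs.
Queuing delay = 16.5 μs.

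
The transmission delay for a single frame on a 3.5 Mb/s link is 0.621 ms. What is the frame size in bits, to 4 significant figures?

2174 bits

L = R × t_tx = 3500000 b/s × 0.000621 s = 2173.5 bits.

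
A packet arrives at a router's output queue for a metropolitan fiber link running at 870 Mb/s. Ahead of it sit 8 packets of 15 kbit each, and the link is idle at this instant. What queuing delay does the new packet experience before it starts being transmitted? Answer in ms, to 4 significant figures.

0.1379 ms

Each queued packet: L/R = 15000/870000000 = 0.0172414 ms.
8 queued → 0.137931 ms.
Queuing delay = 0.1379 ms.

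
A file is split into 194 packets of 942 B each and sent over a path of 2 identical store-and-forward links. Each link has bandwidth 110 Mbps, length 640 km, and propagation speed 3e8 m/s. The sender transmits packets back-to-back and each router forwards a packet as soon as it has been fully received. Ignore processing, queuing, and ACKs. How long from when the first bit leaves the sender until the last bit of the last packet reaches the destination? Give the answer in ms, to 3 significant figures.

17.6 ms

Per-hop transmission t_tx = L/R = 7536/110000000 = 0.0685091 ms.
Per-hop propagation t_prop = 640000/300000000 = 2.13333 ms.
Pipeline fill: first packet needs 2·t_tx to clear all hops; remaining 193 packets each add one t_tx.
Total = (2+194-1)·t_tx + 2·t_prop = 195·0.0685091 + 2·2.13333 = 17.6 ms.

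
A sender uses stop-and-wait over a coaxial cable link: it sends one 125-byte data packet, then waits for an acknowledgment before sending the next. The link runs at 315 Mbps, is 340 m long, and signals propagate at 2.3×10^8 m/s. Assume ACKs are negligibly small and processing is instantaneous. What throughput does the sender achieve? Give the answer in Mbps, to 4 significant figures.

163.1 Mbps

t_tx = L/R = 1000/315000000 = 3.1746e-06 s.
t_prop = 340/2.3e+08 = 1.47826e-06 s; RTT = 2.95652e-06 s.
Cycle = t_tx + RTT = 6.13112e-06 s.
Throughput = L / cycle = 1000 / 6.13112e-06 = 163.1 Mbps.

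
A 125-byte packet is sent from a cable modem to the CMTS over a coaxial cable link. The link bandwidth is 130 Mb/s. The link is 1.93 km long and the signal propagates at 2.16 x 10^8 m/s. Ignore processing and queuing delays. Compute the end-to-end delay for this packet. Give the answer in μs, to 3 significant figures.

16.6 μs

L = 125 × 8 = 1000 bits.
Transmission delay = L/R = 1000 / 130000000 = 7.69231 μs.
Propagation delay = d/s = 1930 m / 216000000 m/s = 8.93519 μs.
Total = 16.6 μs.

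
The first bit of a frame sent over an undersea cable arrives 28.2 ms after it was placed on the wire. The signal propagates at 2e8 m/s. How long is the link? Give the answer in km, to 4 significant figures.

5640 km

d = s × t_prop = 200000000 × 0.0282 = 5640 km.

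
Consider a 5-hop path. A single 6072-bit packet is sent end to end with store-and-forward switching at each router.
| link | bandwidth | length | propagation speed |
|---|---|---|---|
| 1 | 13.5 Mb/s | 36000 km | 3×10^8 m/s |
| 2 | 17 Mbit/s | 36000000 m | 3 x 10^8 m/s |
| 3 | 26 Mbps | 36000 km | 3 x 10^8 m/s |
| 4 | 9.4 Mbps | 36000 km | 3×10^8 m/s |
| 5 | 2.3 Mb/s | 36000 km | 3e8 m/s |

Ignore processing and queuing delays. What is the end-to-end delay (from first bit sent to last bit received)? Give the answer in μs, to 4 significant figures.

Transmission delays (L/R per hop): 449.778, 357.176, 233.538, 645.957, 2640 μs; sum = 4326.45 μs.
Propagation delays (d/s per hop): 120000, 120000, 120000, 120000, 120000 μs; sum = 600000 μs.
End-to-end = 604300 μs.

604300 μs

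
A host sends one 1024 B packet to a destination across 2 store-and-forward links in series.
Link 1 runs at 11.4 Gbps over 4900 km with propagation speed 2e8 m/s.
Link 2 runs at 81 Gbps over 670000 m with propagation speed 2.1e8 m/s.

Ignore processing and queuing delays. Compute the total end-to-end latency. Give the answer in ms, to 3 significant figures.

L = 1024 × 8 = 8192 bits.
Transmission delays (L/R per hop): 0.000718596, 0.000101136 ms; sum = 0.000819732 ms.
Propagation delays (d/s per hop): 24.5, 3.19048 ms; sum = 27.6905 ms.
End-to-end = 27.7 ms.

27.7 ms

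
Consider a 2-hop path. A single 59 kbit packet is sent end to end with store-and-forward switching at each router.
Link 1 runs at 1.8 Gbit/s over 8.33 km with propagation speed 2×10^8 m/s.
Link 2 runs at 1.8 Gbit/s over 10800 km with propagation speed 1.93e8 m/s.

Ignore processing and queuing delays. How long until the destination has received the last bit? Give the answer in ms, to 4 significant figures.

L = 59000 bits.
Transmission delay per hop = L/R = 59000/1800000000 = 0.0327778 ms; 2 hops → 0.0655556 ms.
Propagation delays (d/s per hop): 0.04165, 55.9585 ms; sum = 56.0002 ms.
End-to-end = 56.07 ms.

56.07 ms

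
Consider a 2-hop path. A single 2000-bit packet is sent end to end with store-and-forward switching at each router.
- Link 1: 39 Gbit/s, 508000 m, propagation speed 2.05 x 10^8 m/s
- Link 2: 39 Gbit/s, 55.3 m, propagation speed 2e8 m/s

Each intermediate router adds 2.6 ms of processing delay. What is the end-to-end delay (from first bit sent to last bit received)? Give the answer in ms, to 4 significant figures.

Transmission delay per hop = L/R = 2000/39000000000 = 5.12821e-05 ms; 2 hops → 0.000102564 ms.
Propagation delays (d/s per hop): 2.47805, 0.0002765 ms; sum = 2.47833 ms.
Processing at 1 router(s): 1 × 2.6 ms = 2.6 ms.
End-to-end = 5.078 ms.

5.078 ms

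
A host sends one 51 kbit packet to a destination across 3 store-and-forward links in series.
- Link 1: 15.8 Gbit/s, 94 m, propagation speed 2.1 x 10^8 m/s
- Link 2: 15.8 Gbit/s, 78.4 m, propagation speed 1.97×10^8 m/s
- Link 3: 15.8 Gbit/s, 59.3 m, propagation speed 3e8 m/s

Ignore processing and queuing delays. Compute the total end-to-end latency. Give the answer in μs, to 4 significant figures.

L = 51000 bits.
Transmission delay per hop = L/R = 51000/15800000000 = 3.22785 μs; 3 hops → 9.68354 μs.
Propagation delays (d/s per hop): 0.447619, 0.39797, 0.197667 μs; sum = 1.04326 μs.
End-to-end = 10.73 μs.

10.73 μs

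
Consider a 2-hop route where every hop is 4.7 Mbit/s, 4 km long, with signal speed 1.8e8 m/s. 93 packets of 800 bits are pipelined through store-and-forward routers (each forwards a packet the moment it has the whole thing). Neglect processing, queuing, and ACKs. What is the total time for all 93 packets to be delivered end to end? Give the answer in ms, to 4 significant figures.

16.04 ms

Per-hop transmission t_tx = L/R = 800/4700000 = 0.170213 ms.
Per-hop propagation t_prop = 4000/180000000 = 0.0222222 ms.
Pipeline fill: first packet needs 2·t_tx to clear all hops; remaining 92 packets each add one t_tx.
Total = (2+93-1)·t_tx + 2·t_prop = 94·0.170213 + 2·0.0222222 = 16.04 ms.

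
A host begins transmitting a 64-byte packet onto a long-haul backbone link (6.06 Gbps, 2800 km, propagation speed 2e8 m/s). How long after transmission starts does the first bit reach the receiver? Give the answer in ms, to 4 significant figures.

First bit experiences only propagation delay: d/s = 2800000/200000000 = 14.00 ms.

14.00 ms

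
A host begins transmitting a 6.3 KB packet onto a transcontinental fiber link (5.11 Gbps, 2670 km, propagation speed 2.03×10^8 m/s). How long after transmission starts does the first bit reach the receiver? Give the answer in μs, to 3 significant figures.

First bit experiences only propagation delay: d/s = 2670000/2.03e+08 = 13200 μs.

13200 μs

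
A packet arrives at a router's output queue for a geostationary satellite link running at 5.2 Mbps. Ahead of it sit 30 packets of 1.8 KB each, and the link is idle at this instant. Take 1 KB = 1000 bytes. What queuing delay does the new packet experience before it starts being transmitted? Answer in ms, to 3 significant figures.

Each queued packet: L/R = 14400/5200000 = 2.76923 ms.
30 queued → 83.0769 ms.
Queuing delay = 83.1 ms.

83.1 ms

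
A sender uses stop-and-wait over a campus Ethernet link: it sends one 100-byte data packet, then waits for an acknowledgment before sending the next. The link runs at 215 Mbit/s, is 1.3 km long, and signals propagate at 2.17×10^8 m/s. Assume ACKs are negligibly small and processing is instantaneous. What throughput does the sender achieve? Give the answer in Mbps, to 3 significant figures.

50.9 Mbps

t_tx = L/R = 800/215000000 = 3.72093e-06 s.
t_prop = 1300/217000000 = 5.99078e-06 s; RTT = 1.19816e-05 s.
Cycle = t_tx + RTT = 1.57025e-05 s.
Throughput = L / cycle = 800 / 1.57025e-05 = 50.9 Mbps.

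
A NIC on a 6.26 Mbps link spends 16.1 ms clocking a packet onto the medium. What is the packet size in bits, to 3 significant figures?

101000 bits

L = R × t_tx = 6260000 b/s × 0.0161 s = 100786 bits.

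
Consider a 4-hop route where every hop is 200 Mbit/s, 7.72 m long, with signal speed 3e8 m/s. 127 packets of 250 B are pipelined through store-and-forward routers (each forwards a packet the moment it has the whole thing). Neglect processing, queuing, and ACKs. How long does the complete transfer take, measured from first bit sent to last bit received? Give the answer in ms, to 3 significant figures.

Per-hop transmission t_tx = L/R = 2000/200000000 = 0.01 ms.
Per-hop propagation t_prop = 7.72/300000000 = 2.57333e-05 ms.
Pipeline fill: first packet needs 4·t_tx to clear all hops; remaining 126 packets each add one t_tx.
Total = (4+127-1)·t_tx + 4·t_prop = 130·0.01 + 4·2.57333e-05 = 1.30 ms.

1.30 ms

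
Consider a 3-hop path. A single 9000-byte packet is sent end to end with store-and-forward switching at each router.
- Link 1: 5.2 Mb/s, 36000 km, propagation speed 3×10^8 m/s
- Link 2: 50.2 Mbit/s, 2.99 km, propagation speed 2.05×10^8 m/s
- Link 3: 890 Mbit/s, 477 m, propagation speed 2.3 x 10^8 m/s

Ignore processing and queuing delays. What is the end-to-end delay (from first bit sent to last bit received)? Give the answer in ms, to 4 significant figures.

135.4 ms

L = 9000 × 8 = 72000 bits.
Transmission delays (L/R per hop): 13.8462, 1.43426, 0.0808989 ms; sum = 15.3613 ms.
Propagation delays (d/s per hop): 120, 0.0145854, 0.00207391 ms; sum = 120.017 ms.
End-to-end = 135.4 ms.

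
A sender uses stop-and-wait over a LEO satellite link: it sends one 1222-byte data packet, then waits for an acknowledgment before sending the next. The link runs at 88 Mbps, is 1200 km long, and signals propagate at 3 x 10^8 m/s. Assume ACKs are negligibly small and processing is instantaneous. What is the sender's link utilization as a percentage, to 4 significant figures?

1.370 %

t_tx = L/R = 9776/88000000 = 0.000111091 s.
t_prop = 1200000/300000000 = 0.004 s; RTT = 0.008 s.
Cycle = t_tx + RTT = 0.00811109 s.
Utilization = t_tx / cycle = 0.000111091/0.00811109 = 1.370 %.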